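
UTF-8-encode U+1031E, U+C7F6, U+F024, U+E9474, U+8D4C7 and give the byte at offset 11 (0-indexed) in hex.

0xA9

U+1031E → 4-byte form F0 90 8C 9E at offsets 0–3.
U+C7F6 → 3-byte form EC 9F B6 at offsets 4–6.
U+F024 → 3-byte form EF 80 A4 at offsets 7–9.
U+E9474 → 4-byte form F3 A9 91 B4 at offsets 10–13.
Offset 11 falls in char 4's range; it's byte 2 of F3 A9 91 B4 = 0xA9.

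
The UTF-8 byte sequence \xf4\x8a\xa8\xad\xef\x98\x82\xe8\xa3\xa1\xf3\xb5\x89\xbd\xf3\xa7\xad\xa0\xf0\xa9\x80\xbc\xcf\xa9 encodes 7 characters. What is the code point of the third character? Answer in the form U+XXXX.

U+88E1

Offset 0: leading byte 0xF4 = 11110100 → 4-byte char #1 = F4 8A A8 AD.
Offset 4: leading byte 0xEF = 11101111 → 3-byte char #2 = EF 98 82.
Offset 7: leading byte 0xE8 = 11101000 → 3-byte char #3 = E8 A3 A1.
Leading byte 0xE8 = 11101000 matches 1110xxxx → 3-byte sequence.
Byte 1: 0xE8 = 11101000, payload 1000 (4 bits).
Byte 2: 0xA3 = 10100011 (10xxxxxx ✓), payload 100011.
Byte 3: 0xA1 = 10100001 (10xxxxxx ✓), payload 100001.
Concatenate: 1000100011100001 = 0x88E1 (16 bits → U+88E1).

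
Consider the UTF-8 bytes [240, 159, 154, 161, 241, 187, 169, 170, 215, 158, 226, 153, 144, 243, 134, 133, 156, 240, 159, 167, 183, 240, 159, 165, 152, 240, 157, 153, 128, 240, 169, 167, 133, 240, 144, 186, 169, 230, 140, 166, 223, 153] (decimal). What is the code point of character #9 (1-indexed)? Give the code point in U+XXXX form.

U+299C5

Offset 0: leading byte 0xF0 = 11110000 → 4-byte char #1 = F0 9F 9A A1.
Offset 4: leading byte 0xF1 = 11110001 → 4-byte char #2 = F1 BB A9 AA.
Offset 8: leading byte 0xD7 = 11010111 → 2-byte char #3 = D7 9E.
Offset 10: leading byte 0xE2 = 11100010 → 3-byte char #4 = E2 99 90.
Offset 13: leading byte 0xF3 = 11110011 → 4-byte char #5 = F3 86 85 9C.
Offset 17: leading byte 0xF0 = 11110000 → 4-byte char #6 = F0 9F A7 B7.
Offset 21: leading byte 0xF0 = 11110000 → 4-byte char #7 = F0 9F A5 98.
Offset 25: leading byte 0xF0 = 11110000 → 4-byte char #8 = F0 9D 99 80.
Offset 29: leading byte 0xF0 = 11110000 → 4-byte char #9 = F0 A9 A7 85.
Leading byte 0xF0 = 11110000 matches 11110xxx → 4-byte sequence.
Byte 1: 0xF0 = 11110000, payload 000 (3 bits).
Byte 2: 0xA9 = 10101001 (10xxxxxx ✓), payload 101001.
Byte 3: 0xA7 = 10100111 (10xxxxxx ✓), payload 100111.
Byte 4: 0x85 = 10000101 (10xxxxxx ✓), payload 000101.
Concatenate: 000101001100111000101 = 0x299C5 (21 bits → U+299C5).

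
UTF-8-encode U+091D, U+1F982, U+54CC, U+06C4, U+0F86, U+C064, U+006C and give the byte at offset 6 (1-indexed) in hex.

1-indexed offset 6 is 0-indexed offset 5.
U+091D → 3-byte form E0 A4 9D at offsets 0–2.
U+1F982 → 4-byte form F0 9F A6 82 at offsets 3–6.
Offset 5 falls in char 2's range; it's byte 3 of F0 9F A6 82 = 0xA6.

0xA6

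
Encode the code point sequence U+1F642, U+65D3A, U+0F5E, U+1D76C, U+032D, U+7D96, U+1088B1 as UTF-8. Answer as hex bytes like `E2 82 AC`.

U+1F642: 4-byte form → F0 9F 99 82.
U+65D3A: 4-byte form → F1 A5 B4 BA.
U+0F5E: 3-byte form → E0 BD 9E.
U+1D76C: 4-byte form → F0 9D 9D AC.
U+032D: 2-byte form → CC AD.
U+7D96: 3-byte form → E7 B6 96.
U+1088B1: 4-byte form → F4 88 A2 B1.
Concatenated (24 bytes): F0 9F 99 82 F1 A5 B4 BA E0 BD 9E F0 9D 9D AC CC AD E7 B6 96 F4 88 A2 B1.

F0 9F 99 82 F1 A5 B4 BA E0 BD 9E F0 9D 9D AC CC AD E7 B6 96 F4 88 A2 B1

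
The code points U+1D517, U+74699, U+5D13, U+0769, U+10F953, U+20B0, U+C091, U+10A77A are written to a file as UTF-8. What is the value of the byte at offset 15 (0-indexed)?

0xA5

U+1D517 → 4-byte form F0 9D 94 97 at offsets 0–3.
U+74699 → 4-byte form F1 B4 9A 99 at offsets 4–7.
U+5D13 → 3-byte form E5 B4 93 at offsets 8–10.
U+0769 → 2-byte form DD A9 at offsets 11–12.
U+10F953 → 4-byte form F4 8F A5 93 at offsets 13–16.
Offset 15 falls in char 5's range; it's byte 3 of F4 8F A5 93 = 0xA5.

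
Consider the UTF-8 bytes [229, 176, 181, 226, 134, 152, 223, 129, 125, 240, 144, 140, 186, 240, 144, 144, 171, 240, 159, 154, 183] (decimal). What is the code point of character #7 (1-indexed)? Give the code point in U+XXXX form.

U+1F6B7

Offset 0: leading byte 0xE5 = 11100101 → 3-byte char #1 = E5 B0 B5.
Offset 3: leading byte 0xE2 = 11100010 → 3-byte char #2 = E2 86 98.
Offset 6: leading byte 0xDF = 11011111 → 2-byte char #3 = DF 81.
Offset 8: leading byte 0x7D = 01111101 → 1-byte char #4 = 7D.
Offset 9: leading byte 0xF0 = 11110000 → 4-byte char #5 = F0 90 8C BA.
Offset 13: leading byte 0xF0 = 11110000 → 4-byte char #6 = F0 90 90 AB.
Offset 17: leading byte 0xF0 = 11110000 → 4-byte char #7 = F0 9F 9A B7.
Leading byte 0xF0 = 11110000 matches 11110xxx → 4-byte sequence.
Byte 1: 0xF0 = 11110000, payload 000 (3 bits).
Byte 2: 0x9F = 10011111 (10xxxxxx ✓), payload 011111.
Byte 3: 0x9A = 10011010 (10xxxxxx ✓), payload 011010.
Byte 4: 0xB7 = 10110111 (10xxxxxx ✓), payload 110111.
Concatenate: 000011111011010110111 = 0x1F6B7 (21 bits → U+1F6B7).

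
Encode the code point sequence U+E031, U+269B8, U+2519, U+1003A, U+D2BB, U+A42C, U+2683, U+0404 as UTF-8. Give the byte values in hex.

U+E031: 3-byte form → EE 80 B1.
U+269B8: 4-byte form → F0 A6 A6 B8.
U+2519: 3-byte form → E2 94 99.
U+1003A: 4-byte form → F0 90 80 BA.
U+D2BB: 3-byte form → ED 8A BB.
U+A42C: 3-byte form → EA 90 AC.
U+2683: 3-byte form → E2 9A 83.
U+0404: 2-byte form → D0 84.
Concatenated (25 bytes): EE 80 B1 F0 A6 A6 B8 E2 94 99 F0 90 80 BA ED 8A BB EA 90 AC E2 9A 83 D0 84.

EE 80 B1 F0 A6 A6 B8 E2 94 99 F0 90 80 BA ED 8A BB EA 90 AC E2 9A 83 D0 84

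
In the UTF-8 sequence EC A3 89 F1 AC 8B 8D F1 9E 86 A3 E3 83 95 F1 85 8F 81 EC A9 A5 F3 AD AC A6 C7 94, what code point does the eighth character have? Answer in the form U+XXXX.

U+01D4

Offset 0: leading byte 0xEC = 11101100 → 3-byte char #1 = EC A3 89.
Offset 3: leading byte 0xF1 = 11110001 → 4-byte char #2 = F1 AC 8B 8D.
Offset 7: leading byte 0xF1 = 11110001 → 4-byte char #3 = F1 9E 86 A3.
Offset 11: leading byte 0xE3 = 11100011 → 3-byte char #4 = E3 83 95.
Offset 14: leading byte 0xF1 = 11110001 → 4-byte char #5 = F1 85 8F 81.
Offset 18: leading byte 0xEC = 11101100 → 3-byte char #6 = EC A9 A5.
Offset 21: leading byte 0xF3 = 11110011 → 4-byte char #7 = F3 AD AC A6.
Offset 25: leading byte 0xC7 = 11000111 → 2-byte char #8 = C7 94.
Leading byte 0xC7 = 11000111 matches 110xxxxx → 2-byte sequence.
Byte 1: 0xC7 = 11000111, payload 00111 (5 bits).
Byte 2: 0x94 = 10010100 (10xxxxxx ✓), payload 010100.
Concatenate: 00111010100 = 0x1D4 (11 bits → U+01D4).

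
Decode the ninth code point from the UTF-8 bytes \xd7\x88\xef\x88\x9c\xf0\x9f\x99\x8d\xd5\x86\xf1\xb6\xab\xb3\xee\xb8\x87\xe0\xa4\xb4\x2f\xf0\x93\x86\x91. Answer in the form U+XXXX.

Offset 0: leading byte 0xD7 = 11010111 → 2-byte char #1 = D7 88.
Offset 2: leading byte 0xEF = 11101111 → 3-byte char #2 = EF 88 9C.
Offset 5: leading byte 0xF0 = 11110000 → 4-byte char #3 = F0 9F 99 8D.
Offset 9: leading byte 0xD5 = 11010101 → 2-byte char #4 = D5 86.
Offset 11: leading byte 0xF1 = 11110001 → 4-byte char #5 = F1 B6 AB B3.
Offset 15: leading byte 0xEE = 11101110 → 3-byte char #6 = EE B8 87.
Offset 18: leading byte 0xE0 = 11100000 → 3-byte char #7 = E0 A4 B4.
Offset 21: leading byte 0x2F = 00101111 → 1-byte char #8 = 2F.
Offset 22: leading byte 0xF0 = 11110000 → 4-byte char #9 = F0 93 86 91.
Leading byte 0xF0 = 11110000 matches 11110xxx → 4-byte sequence.
Byte 1: 0xF0 = 11110000, payload 000 (3 bits).
Byte 2: 0x93 = 10010011 (10xxxxxx ✓), payload 010011.
Byte 3: 0x86 = 10000110 (10xxxxxx ✓), payload 000110.
Byte 4: 0x91 = 10010001 (10xxxxxx ✓), payload 010001.
Concatenate: 000010011000110010001 = 0x13191 (21 bits → U+13191).

U+13191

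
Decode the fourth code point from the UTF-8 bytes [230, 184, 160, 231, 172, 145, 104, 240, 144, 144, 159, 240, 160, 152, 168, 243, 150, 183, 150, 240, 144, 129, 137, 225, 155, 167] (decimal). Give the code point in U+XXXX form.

Offset 0: leading byte 0xE6 = 11100110 → 3-byte char #1 = E6 B8 A0.
Offset 3: leading byte 0xE7 = 11100111 → 3-byte char #2 = E7 AC 91.
Offset 6: leading byte 0x68 = 01101000 → 1-byte char #3 = 68.
Offset 7: leading byte 0xF0 = 11110000 → 4-byte char #4 = F0 90 90 9F.
Leading byte 0xF0 = 11110000 matches 11110xxx → 4-byte sequence.
Byte 1: 0xF0 = 11110000, payload 000 (3 bits).
Byte 2: 0x90 = 10010000 (10xxxxxx ✓), payload 010000.
Byte 3: 0x90 = 10010000 (10xxxxxx ✓), payload 010000.
Byte 4: 0x9F = 10011111 (10xxxxxx ✓), payload 011111.
Concatenate: 000010000010000011111 = 0x1041F (21 bits → U+1041F).

U+1041F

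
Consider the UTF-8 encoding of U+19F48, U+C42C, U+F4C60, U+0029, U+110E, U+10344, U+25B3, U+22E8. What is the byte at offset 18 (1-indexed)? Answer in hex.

1-indexed offset 18 is 0-indexed offset 17.
U+19F48 → 4-byte form F0 99 BD 88 at offsets 0–3.
U+C42C → 3-byte form EC 90 AC at offsets 4–6.
U+F4C60 → 4-byte form F3 B4 B1 A0 at offsets 7–10.
U+0029 → 1-byte form 29 at offsets 11–11.
U+110E → 3-byte form E1 84 8E at offsets 12–14.
U+10344 → 4-byte form F0 90 8D 84 at offsets 15–18.
Offset 17 falls in char 6's range; it's byte 3 of F0 90 8D 84 = 0x8D.

0x8D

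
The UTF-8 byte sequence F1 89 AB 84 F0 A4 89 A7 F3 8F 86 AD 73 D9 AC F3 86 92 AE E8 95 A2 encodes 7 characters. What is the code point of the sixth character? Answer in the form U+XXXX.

U+C64AE

Offset 0: leading byte 0xF1 = 11110001 → 4-byte char #1 = F1 89 AB 84.
Offset 4: leading byte 0xF0 = 11110000 → 4-byte char #2 = F0 A4 89 A7.
Offset 8: leading byte 0xF3 = 11110011 → 4-byte char #3 = F3 8F 86 AD.
Offset 12: leading byte 0x73 = 01110011 → 1-byte char #4 = 73.
Offset 13: leading byte 0xD9 = 11011001 → 2-byte char #5 = D9 AC.
Offset 15: leading byte 0xF3 = 11110011 → 4-byte char #6 = F3 86 92 AE.
Leading byte 0xF3 = 11110011 matches 11110xxx → 4-byte sequence.
Byte 1: 0xF3 = 11110011, payload 011 (3 bits).
Byte 2: 0x86 = 10000110 (10xxxxxx ✓), payload 000110.
Byte 3: 0x92 = 10010010 (10xxxxxx ✓), payload 010010.
Byte 4: 0xAE = 10101110 (10xxxxxx ✓), payload 101110.
Concatenate: 011000110010010101110 = 0xC64AE (21 bits → U+C64AE).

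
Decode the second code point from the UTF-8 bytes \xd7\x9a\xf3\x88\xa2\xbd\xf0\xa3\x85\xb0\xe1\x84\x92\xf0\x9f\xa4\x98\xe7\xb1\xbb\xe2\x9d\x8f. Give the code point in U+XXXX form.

Offset 0: leading byte 0xD7 = 11010111 → 2-byte char #1 = D7 9A.
Offset 2: leading byte 0xF3 = 11110011 → 4-byte char #2 = F3 88 A2 BD.
Leading byte 0xF3 = 11110011 matches 11110xxx → 4-byte sequence.
Byte 1: 0xF3 = 11110011, payload 011 (3 bits).
Byte 2: 0x88 = 10001000 (10xxxxxx ✓), payload 001000.
Byte 3: 0xA2 = 10100010 (10xxxxxx ✓), payload 100010.
Byte 4: 0xBD = 10111101 (10xxxxxx ✓), payload 111101.
Concatenate: 011001000100010111101 = 0xC88BD (21 bits → U+C88BD).

U+C88BD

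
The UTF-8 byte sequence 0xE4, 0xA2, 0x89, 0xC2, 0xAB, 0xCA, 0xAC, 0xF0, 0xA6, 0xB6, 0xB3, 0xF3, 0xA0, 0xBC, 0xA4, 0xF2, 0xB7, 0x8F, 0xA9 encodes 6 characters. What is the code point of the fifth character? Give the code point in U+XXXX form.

U+E0F24

Offset 0: leading byte 0xE4 = 11100100 → 3-byte char #1 = E4 A2 89.
Offset 3: leading byte 0xC2 = 11000010 → 2-byte char #2 = C2 AB.
Offset 5: leading byte 0xCA = 11001010 → 2-byte char #3 = CA AC.
Offset 7: leading byte 0xF0 = 11110000 → 4-byte char #4 = F0 A6 B6 B3.
Offset 11: leading byte 0xF3 = 11110011 → 4-byte char #5 = F3 A0 BC A4.
Leading byte 0xF3 = 11110011 matches 11110xxx → 4-byte sequence.
Byte 1: 0xF3 = 11110011, payload 011 (3 bits).
Byte 2: 0xA0 = 10100000 (10xxxxxx ✓), payload 100000.
Byte 3: 0xBC = 10111100 (10xxxxxx ✓), payload 111100.
Byte 4: 0xA4 = 10100100 (10xxxxxx ✓), payload 100100.
Concatenate: 011100000111100100100 = 0xE0F24 (21 bits → U+E0F24).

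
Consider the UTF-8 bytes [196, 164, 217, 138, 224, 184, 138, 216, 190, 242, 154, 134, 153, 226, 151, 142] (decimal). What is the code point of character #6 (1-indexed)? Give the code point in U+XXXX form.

U+25CE

Offset 0: leading byte 0xC4 = 11000100 → 2-byte char #1 = C4 A4.
Offset 2: leading byte 0xD9 = 11011001 → 2-byte char #2 = D9 8A.
Offset 4: leading byte 0xE0 = 11100000 → 3-byte char #3 = E0 B8 8A.
Offset 7: leading byte 0xD8 = 11011000 → 2-byte char #4 = D8 BE.
Offset 9: leading byte 0xF2 = 11110010 → 4-byte char #5 = F2 9A 86 99.
Offset 13: leading byte 0xE2 = 11100010 → 3-byte char #6 = E2 97 8E.
Leading byte 0xE2 = 11100010 matches 1110xxxx → 3-byte sequence.
Byte 1: 0xE2 = 11100010, payload 0010 (4 bits).
Byte 2: 0x97 = 10010111 (10xxxxxx ✓), payload 010111.
Byte 3: 0x8E = 10001110 (10xxxxxx ✓), payload 001110.
Concatenate: 0010010111001110 = 0x25CE (16 bits → U+25CE).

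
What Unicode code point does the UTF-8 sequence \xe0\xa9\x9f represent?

U+0A5F

Leading byte 0xE0 = 11100000 matches 1110xxxx → 3-byte sequence.
Byte 1: 0xE0 = 11100000, payload 0000 (4 bits).
Byte 2: 0xA9 = 10101001 (10xxxxxx ✓), payload 101001.
Byte 3: 0x9F = 10011111 (10xxxxxx ✓), payload 011111.
Concatenate: 0000101001011111 = 0xA5F (16 bits → U+0A5F).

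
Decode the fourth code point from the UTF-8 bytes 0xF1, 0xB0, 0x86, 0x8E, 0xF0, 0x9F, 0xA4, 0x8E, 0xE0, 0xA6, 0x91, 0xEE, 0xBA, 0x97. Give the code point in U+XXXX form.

U+EE97

Offset 0: leading byte 0xF1 = 11110001 → 4-byte char #1 = F1 B0 86 8E.
Offset 4: leading byte 0xF0 = 11110000 → 4-byte char #2 = F0 9F A4 8E.
Offset 8: leading byte 0xE0 = 11100000 → 3-byte char #3 = E0 A6 91.
Offset 11: leading byte 0xEE = 11101110 → 3-byte char #4 = EE BA 97.
Leading byte 0xEE = 11101110 matches 1110xxxx → 3-byte sequence.
Byte 1: 0xEE = 11101110, payload 1110 (4 bits).
Byte 2: 0xBA = 10111010 (10xxxxxx ✓), payload 111010.
Byte 3: 0x97 = 10010111 (10xxxxxx ✓), payload 010111.
Concatenate: 1110111010010111 = 0xEE97 (16 bits → U+EE97).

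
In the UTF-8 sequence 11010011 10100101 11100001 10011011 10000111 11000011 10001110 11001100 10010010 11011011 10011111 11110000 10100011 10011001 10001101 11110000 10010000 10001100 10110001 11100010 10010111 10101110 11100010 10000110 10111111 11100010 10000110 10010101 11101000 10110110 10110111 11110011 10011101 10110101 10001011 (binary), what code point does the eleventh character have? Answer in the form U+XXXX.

U+8DB7

Offset 0: leading byte 0xD3 = 11010011 → 2-byte char #1 = D3 A5.
Offset 2: leading byte 0xE1 = 11100001 → 3-byte char #2 = E1 9B 87.
Offset 5: leading byte 0xC3 = 11000011 → 2-byte char #3 = C3 8E.
Offset 7: leading byte 0xCC = 11001100 → 2-byte char #4 = CC 92.
Offset 9: leading byte 0xDB = 11011011 → 2-byte char #5 = DB 9F.
Offset 11: leading byte 0xF0 = 11110000 → 4-byte char #6 = F0 A3 99 8D.
Offset 15: leading byte 0xF0 = 11110000 → 4-byte char #7 = F0 90 8C B1.
Offset 19: leading byte 0xE2 = 11100010 → 3-byte char #8 = E2 97 AE.
Offset 22: leading byte 0xE2 = 11100010 → 3-byte char #9 = E2 86 BF.
Offset 25: leading byte 0xE2 = 11100010 → 3-byte char #10 = E2 86 95.
Offset 28: leading byte 0xE8 = 11101000 → 3-byte char #11 = E8 B6 B7.
Leading byte 0xE8 = 11101000 matches 1110xxxx → 3-byte sequence.
Byte 1: 0xE8 = 11101000, payload 1000 (4 bits).
Byte 2: 0xB6 = 10110110 (10xxxxxx ✓), payload 110110.
Byte 3: 0xB7 = 10110111 (10xxxxxx ✓), payload 110111.
Concatenate: 1000110110110111 = 0x8DB7 (16 bits → U+8DB7).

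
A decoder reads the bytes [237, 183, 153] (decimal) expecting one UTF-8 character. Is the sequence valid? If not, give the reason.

invalid (encodes a surrogate (U+D800–U+DFFF))

Structurally a 3-byte sequence; payload = 0xDDD9.
But 0xDDD9 is in U+D800–U+DFFF, the surrogate range. Surrogates are not Unicode scalar values and are forbidden in UTF-8.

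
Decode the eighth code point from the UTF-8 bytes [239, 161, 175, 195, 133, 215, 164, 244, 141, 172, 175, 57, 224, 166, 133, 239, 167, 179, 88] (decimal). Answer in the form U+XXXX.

Offset 0: leading byte 0xEF = 11101111 → 3-byte char #1 = EF A1 AF.
Offset 3: leading byte 0xC3 = 11000011 → 2-byte char #2 = C3 85.
Offset 5: leading byte 0xD7 = 11010111 → 2-byte char #3 = D7 A4.
Offset 7: leading byte 0xF4 = 11110100 → 4-byte char #4 = F4 8D AC AF.
Offset 11: leading byte 0x39 = 00111001 → 1-byte char #5 = 39.
Offset 12: leading byte 0xE0 = 11100000 → 3-byte char #6 = E0 A6 85.
Offset 15: leading byte 0xEF = 11101111 → 3-byte char #7 = EF A7 B3.
Offset 18: leading byte 0x58 = 01011000 → 1-byte char #8 = 58.
Leading byte 0x58 = 01011000 matches 0xxxxxxx → 1-byte sequence.
Byte 1: 0x58 = 01011000, payload 1011000 (7 bits).
Concatenate: 1011000 = 0x58 (7 bits → U+0058).

U+0058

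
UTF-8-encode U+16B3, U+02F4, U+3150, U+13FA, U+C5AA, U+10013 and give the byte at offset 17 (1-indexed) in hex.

1-indexed offset 17 is 0-indexed offset 16.
U+16B3 → 3-byte form E1 9A B3 at offsets 0–2.
U+02F4 → 2-byte form CB B4 at offsets 3–4.
U+3150 → 3-byte form E3 85 90 at offsets 5–7.
U+13FA → 3-byte form E1 8F BA at offsets 8–10.
U+C5AA → 3-byte form EC 96 AA at offsets 11–13.
U+10013 → 4-byte form F0 90 80 93 at offsets 14–17.
Offset 16 falls in char 6's range; it's byte 3 of F0 90 80 93 = 0x80.

0x80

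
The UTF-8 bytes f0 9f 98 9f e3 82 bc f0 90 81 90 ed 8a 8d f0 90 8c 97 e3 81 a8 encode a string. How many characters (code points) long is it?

6

Byte at offset 0: 0xF0 = 11110000 → 4-byte char (#1). Advance 4.
Byte at offset 4: 0xE3 = 11100011 → 3-byte char (#2). Advance 3.
Byte at offset 7: 0xF0 = 11110000 → 4-byte char (#3). Advance 4.
Byte at offset 11: 0xED = 11101101 → 3-byte char (#4). Advance 3.
Byte at offset 14: 0xF0 = 11110000 → 4-byte char (#5). Advance 4.
Byte at offset 18: 0xE3 = 11100011 → 3-byte char (#6). Advance 3.
Reached end at offset 21 after 6 code points.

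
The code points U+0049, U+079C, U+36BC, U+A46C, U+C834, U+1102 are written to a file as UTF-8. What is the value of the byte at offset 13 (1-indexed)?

1-indexed offset 13 is 0-indexed offset 12.
U+0049 → 1-byte form 49 at offsets 0–0.
U+079C → 2-byte form DE 9C at offsets 1–2.
U+36BC → 3-byte form E3 9A BC at offsets 3–5.
U+A46C → 3-byte form EA 91 AC at offsets 6–8.
U+C834 → 3-byte form EC A0 B4 at offsets 9–11.
U+1102 → 3-byte form E1 84 82 at offsets 12–14.
Offset 12 falls in char 6's range; it's byte 1 of E1 84 82 = 0xE1.

0xE1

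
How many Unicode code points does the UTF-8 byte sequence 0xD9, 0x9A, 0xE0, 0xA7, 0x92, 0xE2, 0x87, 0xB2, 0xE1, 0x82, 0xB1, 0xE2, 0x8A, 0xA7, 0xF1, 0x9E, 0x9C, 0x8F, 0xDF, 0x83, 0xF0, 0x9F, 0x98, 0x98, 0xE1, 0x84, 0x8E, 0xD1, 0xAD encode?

10

Byte at offset 0: 0xD9 = 11011001 → 2-byte char (#1). Advance 2.
Byte at offset 2: 0xE0 = 11100000 → 3-byte char (#2). Advance 3.
Byte at offset 5: 0xE2 = 11100010 → 3-byte char (#3). Advance 3.
Byte at offset 8: 0xE1 = 11100001 → 3-byte char (#4). Advance 3.
Byte at offset 11: 0xE2 = 11100010 → 3-byte char (#5). Advance 3.
Byte at offset 14: 0xF1 = 11110001 → 4-byte char (#6). Advance 4.
Byte at offset 18: 0xDF = 11011111 → 2-byte char (#7). Advance 2.
Byte at offset 20: 0xF0 = 11110000 → 4-byte char (#8). Advance 4.
Byte at offset 24: 0xE1 = 11100001 → 3-byte char (#9). Advance 3.
Byte at offset 27: 0xD1 = 11010001 → 2-byte char (#10). Advance 2.
Reached end at offset 29 after 10 code points.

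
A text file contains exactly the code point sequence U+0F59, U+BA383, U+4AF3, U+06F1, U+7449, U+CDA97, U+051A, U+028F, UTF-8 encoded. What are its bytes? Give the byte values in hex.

E0 BD 99 F2 BA 8E 83 E4 AB B3 DB B1 E7 91 89 F3 8D AA 97 D4 9A CA 8F

U+0F59: 3-byte form → E0 BD 99.
U+BA383: 4-byte form → F2 BA 8E 83.
U+4AF3: 3-byte form → E4 AB B3.
U+06F1: 2-byte form → DB B1.
U+7449: 3-byte form → E7 91 89.
U+CDA97: 4-byte form → F3 8D AA 97.
U+051A: 2-byte form → D4 9A.
U+028F: 2-byte form → CA 8F.
Concatenated (23 bytes): E0 BD 99 F2 BA 8E 83 E4 AB B3 DB B1 E7 91 89 F3 8D AA 97 D4 9A CA 8F.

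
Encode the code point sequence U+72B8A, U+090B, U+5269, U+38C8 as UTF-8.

F1 B2 AE 8A E0 A4 8B E5 89 A9 E3 A3 88

U+72B8A: 4-byte form → F1 B2 AE 8A.
U+090B: 3-byte form → E0 A4 8B.
U+5269: 3-byte form → E5 89 A9.
U+38C8: 3-byte form → E3 A3 88.
Concatenated (13 bytes): F1 B2 AE 8A E0 A4 8B E5 89 A9 E3 A3 88.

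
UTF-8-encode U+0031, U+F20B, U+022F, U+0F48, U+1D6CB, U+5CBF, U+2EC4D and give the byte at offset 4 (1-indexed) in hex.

0x8B

1-indexed offset 4 is 0-indexed offset 3.
U+0031 → 1-byte form 31 at offsets 0–0.
U+F20B → 3-byte form EF 88 8B at offsets 1–3.
Offset 3 falls in char 2's range; it's byte 3 of EF 88 8B = 0x8B.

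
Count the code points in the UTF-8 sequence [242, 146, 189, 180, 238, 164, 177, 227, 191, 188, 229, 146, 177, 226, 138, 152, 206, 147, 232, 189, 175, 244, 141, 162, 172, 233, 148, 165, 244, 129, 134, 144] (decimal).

10

Byte at offset 0: 0xF2 = 11110010 → 4-byte char (#1). Advance 4.
Byte at offset 4: 0xEE = 11101110 → 3-byte char (#2). Advance 3.
Byte at offset 7: 0xE3 = 11100011 → 3-byte char (#3). Advance 3.
Byte at offset 10: 0xE5 = 11100101 → 3-byte char (#4). Advance 3.
Byte at offset 13: 0xE2 = 11100010 → 3-byte char (#5). Advance 3.
Byte at offset 16: 0xCE = 11001110 → 2-byte char (#6). Advance 2.
Byte at offset 18: 0xE8 = 11101000 → 3-byte char (#7). Advance 3.
Byte at offset 21: 0xF4 = 11110100 → 4-byte char (#8). Advance 4.
Byte at offset 25: 0xE9 = 11101001 → 3-byte char (#9). Advance 3.
Byte at offset 28: 0xF4 = 11110100 → 4-byte char (#10). Advance 4.
Reached end at offset 32 after 10 code points.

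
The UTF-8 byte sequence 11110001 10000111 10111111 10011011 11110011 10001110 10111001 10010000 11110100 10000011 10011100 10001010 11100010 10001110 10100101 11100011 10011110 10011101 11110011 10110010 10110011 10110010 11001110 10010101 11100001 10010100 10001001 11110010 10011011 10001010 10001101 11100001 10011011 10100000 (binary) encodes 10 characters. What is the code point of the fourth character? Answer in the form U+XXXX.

U+23A5

Offset 0: leading byte 0xF1 = 11110001 → 4-byte char #1 = F1 87 BF 9B.
Offset 4: leading byte 0xF3 = 11110011 → 4-byte char #2 = F3 8E B9 90.
Offset 8: leading byte 0xF4 = 11110100 → 4-byte char #3 = F4 83 9C 8A.
Offset 12: leading byte 0xE2 = 11100010 → 3-byte char #4 = E2 8E A5.
Leading byte 0xE2 = 11100010 matches 1110xxxx → 3-byte sequence.
Byte 1: 0xE2 = 11100010, payload 0010 (4 bits).
Byte 2: 0x8E = 10001110 (10xxxxxx ✓), payload 001110.
Byte 3: 0xA5 = 10100101 (10xxxxxx ✓), payload 100101.
Concatenate: 0010001110100101 = 0x23A5 (16 bits → U+23A5).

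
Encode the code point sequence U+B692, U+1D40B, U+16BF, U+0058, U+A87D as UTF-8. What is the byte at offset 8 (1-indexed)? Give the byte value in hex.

0xE1

1-indexed offset 8 is 0-indexed offset 7.
U+B692 → 3-byte form EB 9A 92 at offsets 0–2.
U+1D40B → 4-byte form F0 9D 90 8B at offsets 3–6.
U+16BF → 3-byte form E1 9A BF at offsets 7–9.
Offset 7 falls in char 3's range; it's byte 1 of E1 9A BF = 0xE1.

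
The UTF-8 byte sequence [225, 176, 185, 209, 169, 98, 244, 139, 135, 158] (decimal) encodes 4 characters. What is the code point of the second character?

Offset 0: leading byte 0xE1 = 11100001 → 3-byte char #1 = E1 B0 B9.
Offset 3: leading byte 0xD1 = 11010001 → 2-byte char #2 = D1 A9.
Leading byte 0xD1 = 11010001 matches 110xxxxx → 2-byte sequence.
Byte 1: 0xD1 = 11010001, payload 10001 (5 bits).
Byte 2: 0xA9 = 10101001 (10xxxxxx ✓), payload 101001.
Concatenate: 10001101001 = 0x469 (11 bits → U+0469).

U+0469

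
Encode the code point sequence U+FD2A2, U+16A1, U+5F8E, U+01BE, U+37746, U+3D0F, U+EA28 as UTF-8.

U+FD2A2: 4-byte form → F3 BD 8A A2.
U+16A1: 3-byte form → E1 9A A1.
U+5F8E: 3-byte form → E5 BE 8E.
U+01BE: 2-byte form → C6 BE.
U+37746: 4-byte form → F0 B7 9D 86.
U+3D0F: 3-byte form → E3 B4 8F.
U+EA28: 3-byte form → EE A8 A8.
Concatenated (22 bytes): F3 BD 8A A2 E1 9A A1 E5 BE 8E C6 BE F0 B7 9D 86 E3 B4 8F EE A8 A8.

F3 BD 8A A2 E1 9A A1 E5 BE 8E C6 BE F0 B7 9D 86 E3 B4 8F EE A8 A8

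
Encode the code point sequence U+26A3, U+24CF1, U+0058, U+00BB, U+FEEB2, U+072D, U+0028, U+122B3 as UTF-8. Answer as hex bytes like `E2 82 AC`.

U+26A3: 3-byte form → E2 9A A3.
U+24CF1: 4-byte form → F0 A4 B3 B1.
U+0058: 1-byte form → 58.
U+00BB: 2-byte form → C2 BB.
U+FEEB2: 4-byte form → F3 BE BA B2.
U+072D: 2-byte form → DC AD.
U+0028: 1-byte form → 28.
U+122B3: 4-byte form → F0 92 8A B3.
Concatenated (21 bytes): E2 9A A3 F0 A4 B3 B1 58 C2 BB F3 BE BA B2 DC AD 28 F0 92 8A B3.

E2 9A A3 F0 A4 B3 B1 58 C2 BB F3 BE BA B2 DC AD 28 F0 92 8A B3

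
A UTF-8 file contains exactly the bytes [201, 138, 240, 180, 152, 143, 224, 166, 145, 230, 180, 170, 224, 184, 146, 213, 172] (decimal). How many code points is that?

6

Byte at offset 0: 0xC9 = 11001001 → 2-byte char (#1). Advance 2.
Byte at offset 2: 0xF0 = 11110000 → 4-byte char (#2). Advance 4.
Byte at offset 6: 0xE0 = 11100000 → 3-byte char (#3). Advance 3.
Byte at offset 9: 0xE6 = 11100110 → 3-byte char (#4). Advance 3.
Byte at offset 12: 0xE0 = 11100000 → 3-byte char (#5). Advance 3.
Byte at offset 15: 0xD5 = 11010101 → 2-byte char (#6). Advance 2.
Reached end at offset 17 after 6 code points.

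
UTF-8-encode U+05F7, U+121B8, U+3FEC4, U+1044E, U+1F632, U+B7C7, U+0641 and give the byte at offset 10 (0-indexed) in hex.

U+05F7 → 2-byte form D7 B7 at offsets 0–1.
U+121B8 → 4-byte form F0 92 86 B8 at offsets 2–5.
U+3FEC4 → 4-byte form F0 BF BB 84 at offsets 6–9.
U+1044E → 4-byte form F0 90 91 8E at offsets 10–13.
Offset 10 falls in char 4's range; it's byte 1 of F0 90 91 8E = 0xF0.

0xF0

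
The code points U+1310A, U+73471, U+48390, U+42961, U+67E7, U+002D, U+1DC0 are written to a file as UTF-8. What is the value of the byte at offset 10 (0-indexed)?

U+1310A → 4-byte form F0 93 84 8A at offsets 0–3.
U+73471 → 4-byte form F1 B3 91 B1 at offsets 4–7.
U+48390 → 4-byte form F1 88 8E 90 at offsets 8–11.
Offset 10 falls in char 3's range; it's byte 3 of F1 88 8E 90 = 0x8E.

0x8E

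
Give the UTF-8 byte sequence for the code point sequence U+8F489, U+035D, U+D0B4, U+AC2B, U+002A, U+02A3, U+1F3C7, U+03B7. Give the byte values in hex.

U+8F489: 4-byte form → F2 8F 92 89.
U+035D: 2-byte form → CD 9D.
U+D0B4: 3-byte form → ED 82 B4.
U+AC2B: 3-byte form → EA B0 AB.
U+002A: 1-byte form → 2A.
U+02A3: 2-byte form → CA A3.
U+1F3C7: 4-byte form → F0 9F 8F 87.
U+03B7: 2-byte form → CE B7.
Concatenated (21 bytes): F2 8F 92 89 CD 9D ED 82 B4 EA B0 AB 2A CA A3 F0 9F 8F 87 CE B7.

F2 8F 92 89 CD 9D ED 82 B4 EA B0 AB 2A CA A3 F0 9F 8F 87 CE B7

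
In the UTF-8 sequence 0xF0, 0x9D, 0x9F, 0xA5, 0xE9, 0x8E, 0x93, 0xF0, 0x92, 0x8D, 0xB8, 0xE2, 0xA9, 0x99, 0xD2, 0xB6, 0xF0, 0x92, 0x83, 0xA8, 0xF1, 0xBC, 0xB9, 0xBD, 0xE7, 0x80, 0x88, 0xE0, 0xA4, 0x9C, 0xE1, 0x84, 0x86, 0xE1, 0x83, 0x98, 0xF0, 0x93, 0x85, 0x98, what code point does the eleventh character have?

U+10D8

Offset 0: leading byte 0xF0 = 11110000 → 4-byte char #1 = F0 9D 9F A5.
Offset 4: leading byte 0xE9 = 11101001 → 3-byte char #2 = E9 8E 93.
Offset 7: leading byte 0xF0 = 11110000 → 4-byte char #3 = F0 92 8D B8.
Offset 11: leading byte 0xE2 = 11100010 → 3-byte char #4 = E2 A9 99.
Offset 14: leading byte 0xD2 = 11010010 → 2-byte char #5 = D2 B6.
Offset 16: leading byte 0xF0 = 11110000 → 4-byte char #6 = F0 92 83 A8.
Offset 20: leading byte 0xF1 = 11110001 → 4-byte char #7 = F1 BC B9 BD.
Offset 24: leading byte 0xE7 = 11100111 → 3-byte char #8 = E7 80 88.
Offset 27: leading byte 0xE0 = 11100000 → 3-byte char #9 = E0 A4 9C.
Offset 30: leading byte 0xE1 = 11100001 → 3-byte char #10 = E1 84 86.
Offset 33: leading byte 0xE1 = 11100001 → 3-byte char #11 = E1 83 98.
Leading byte 0xE1 = 11100001 matches 1110xxxx → 3-byte sequence.
Byte 1: 0xE1 = 11100001, payload 0001 (4 bits).
Byte 2: 0x83 = 10000011 (10xxxxxx ✓), payload 000011.
Byte 3: 0x98 = 10011000 (10xxxxxx ✓), payload 011000.
Concatenate: 0001000011011000 = 0x10D8 (16 bits → U+10D8).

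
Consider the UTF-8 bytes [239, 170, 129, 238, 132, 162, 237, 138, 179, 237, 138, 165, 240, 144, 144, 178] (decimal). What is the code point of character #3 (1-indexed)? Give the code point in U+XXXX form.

U+D2B3

Offset 0: leading byte 0xEF = 11101111 → 3-byte char #1 = EF AA 81.
Offset 3: leading byte 0xEE = 11101110 → 3-byte char #2 = EE 84 A2.
Offset 6: leading byte 0xED = 11101101 → 3-byte char #3 = ED 8A B3.
Leading byte 0xED = 11101101 matches 1110xxxx → 3-byte sequence.
Byte 1: 0xED = 11101101, payload 1101 (4 bits).
Byte 2: 0x8A = 10001010 (10xxxxxx ✓), payload 001010.
Byte 3: 0xB3 = 10110011 (10xxxxxx ✓), payload 110011.
Concatenate: 1101001010110011 = 0xD2B3 (16 bits → U+D2B3).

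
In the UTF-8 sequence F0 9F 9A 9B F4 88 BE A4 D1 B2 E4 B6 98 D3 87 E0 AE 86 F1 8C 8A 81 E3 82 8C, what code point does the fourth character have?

Offset 0: leading byte 0xF0 = 11110000 → 4-byte char #1 = F0 9F 9A 9B.
Offset 4: leading byte 0xF4 = 11110100 → 4-byte char #2 = F4 88 BE A4.
Offset 8: leading byte 0xD1 = 11010001 → 2-byte char #3 = D1 B2.
Offset 10: leading byte 0xE4 = 11100100 → 3-byte char #4 = E4 B6 98.
Leading byte 0xE4 = 11100100 matches 1110xxxx → 3-byte sequence.
Byte 1: 0xE4 = 11100100, payload 0100 (4 bits).
Byte 2: 0xB6 = 10110110 (10xxxxxx ✓), payload 110110.
Byte 3: 0x98 = 10011000 (10xxxxxx ✓), payload 011000.
Concatenate: 0100110110011000 = 0x4D98 (16 bits → U+4D98).

U+4D98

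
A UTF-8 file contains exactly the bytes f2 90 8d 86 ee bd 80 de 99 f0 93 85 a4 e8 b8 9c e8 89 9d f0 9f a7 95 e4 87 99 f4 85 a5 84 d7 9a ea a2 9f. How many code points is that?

11

Byte at offset 0: 0xF2 = 11110010 → 4-byte char (#1). Advance 4.
Byte at offset 4: 0xEE = 11101110 → 3-byte char (#2). Advance 3.
Byte at offset 7: 0xDE = 11011110 → 2-byte char (#3). Advance 2.
Byte at offset 9: 0xF0 = 11110000 → 4-byte char (#4). Advance 4.
Byte at offset 13: 0xE8 = 11101000 → 3-byte char (#5). Advance 3.
Byte at offset 16: 0xE8 = 11101000 → 3-byte char (#6). Advance 3.
Byte at offset 19: 0xF0 = 11110000 → 4-byte char (#7). Advance 4.
Byte at offset 23: 0xE4 = 11100100 → 3-byte char (#8). Advance 3.
Byte at offset 26: 0xF4 = 11110100 → 4-byte char (#9). Advance 4.
Byte at offset 30: 0xD7 = 11010111 → 2-byte char (#10). Advance 2.
Byte at offset 32: 0xEA = 11101010 → 3-byte char (#11). Advance 3.
Reached end at offset 35 after 11 code points.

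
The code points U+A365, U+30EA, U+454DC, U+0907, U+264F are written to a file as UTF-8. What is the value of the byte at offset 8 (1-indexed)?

1-indexed offset 8 is 0-indexed offset 7.
U+A365 → 3-byte form EA 8D A5 at offsets 0–2.
U+30EA → 3-byte form E3 83 AA at offsets 3–5.
U+454DC → 4-byte form F1 85 93 9C at offsets 6–9.
Offset 7 falls in char 3's range; it's byte 2 of F1 85 93 9C = 0x85.

0x85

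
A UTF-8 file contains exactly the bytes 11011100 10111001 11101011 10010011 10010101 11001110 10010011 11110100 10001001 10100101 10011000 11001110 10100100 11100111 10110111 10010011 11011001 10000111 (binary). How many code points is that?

7

Byte at offset 0: 0xDC = 11011100 → 2-byte char (#1). Advance 2.
Byte at offset 2: 0xEB = 11101011 → 3-byte char (#2). Advance 3.
Byte at offset 5: 0xCE = 11001110 → 2-byte char (#3). Advance 2.
Byte at offset 7: 0xF4 = 11110100 → 4-byte char (#4). Advance 4.
Byte at offset 11: 0xCE = 11001110 → 2-byte char (#5). Advance 2.
Byte at offset 13: 0xE7 = 11100111 → 3-byte char (#6). Advance 3.
Byte at offset 16: 0xD9 = 11011001 → 2-byte char (#7). Advance 2.
Reached end at offset 18 after 7 code points.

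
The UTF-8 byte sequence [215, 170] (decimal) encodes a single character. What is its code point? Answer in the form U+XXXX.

Leading byte 0xD7 = 11010111 matches 110xxxxx → 2-byte sequence.
Byte 1: 0xD7 = 11010111, payload 10111 (5 bits).
Byte 2: 0xAA = 10101010 (10xxxxxx ✓), payload 101010.
Concatenate: 10111101010 = 0x5EA (11 bits → U+05EA).

U+05EA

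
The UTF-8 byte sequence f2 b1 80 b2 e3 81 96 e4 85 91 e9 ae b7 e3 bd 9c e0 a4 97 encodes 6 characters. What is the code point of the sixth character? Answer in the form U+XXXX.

U+0917

Offset 0: leading byte 0xF2 = 11110010 → 4-byte char #1 = F2 B1 80 B2.
Offset 4: leading byte 0xE3 = 11100011 → 3-byte char #2 = E3 81 96.
Offset 7: leading byte 0xE4 = 11100100 → 3-byte char #3 = E4 85 91.
Offset 10: leading byte 0xE9 = 11101001 → 3-byte char #4 = E9 AE B7.
Offset 13: leading byte 0xE3 = 11100011 → 3-byte char #5 = E3 BD 9C.
Offset 16: leading byte 0xE0 = 11100000 → 3-byte char #6 = E0 A4 97.
Leading byte 0xE0 = 11100000 matches 1110xxxx → 3-byte sequence.
Byte 1: 0xE0 = 11100000, payload 0000 (4 bits).
Byte 2: 0xA4 = 10100100 (10xxxxxx ✓), payload 100100.
Byte 3: 0x97 = 10010111 (10xxxxxx ✓), payload 010111.
Concatenate: 0000100100010111 = 0x917 (16 bits → U+0917).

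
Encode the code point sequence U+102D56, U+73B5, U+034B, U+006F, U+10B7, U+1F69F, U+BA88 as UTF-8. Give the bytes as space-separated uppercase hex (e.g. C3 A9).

U+102D56: 4-byte form → F4 82 B5 96.
U+73B5: 3-byte form → E7 8E B5.
U+034B: 2-byte form → CD 8B.
U+006F: 1-byte form → 6F.
U+10B7: 3-byte form → E1 82 B7.
U+1F69F: 4-byte form → F0 9F 9A 9F.
U+BA88: 3-byte form → EB AA 88.
Concatenated (20 bytes): F4 82 B5 96 E7 8E B5 CD 8B 6F E1 82 B7 F0 9F 9A 9F EB AA 88.

F4 82 B5 96 E7 8E B5 CD 8B 6F E1 82 B7 F0 9F 9A 9F EB AA 88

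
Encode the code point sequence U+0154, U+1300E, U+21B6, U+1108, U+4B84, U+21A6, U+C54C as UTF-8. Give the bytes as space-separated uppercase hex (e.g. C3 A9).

C5 94 F0 93 80 8E E2 86 B6 E1 84 88 E4 AE 84 E2 86 A6 EC 95 8C

U+0154: 2-byte form → C5 94.
U+1300E: 4-byte form → F0 93 80 8E.
U+21B6: 3-byte form → E2 86 B6.
U+1108: 3-byte form → E1 84 88.
U+4B84: 3-byte form → E4 AE 84.
U+21A6: 3-byte form → E2 86 A6.
U+C54C: 3-byte form → EC 95 8C.
Concatenated (21 bytes): C5 94 F0 93 80 8E E2 86 B6 E1 84 88 E4 AE 84 E2 86 A6 EC 95 8C.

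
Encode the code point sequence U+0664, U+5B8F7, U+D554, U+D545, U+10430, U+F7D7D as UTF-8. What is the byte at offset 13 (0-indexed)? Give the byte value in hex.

U+0664 → 2-byte form D9 A4 at offsets 0–1.
U+5B8F7 → 4-byte form F1 9B A3 B7 at offsets 2–5.
U+D554 → 3-byte form ED 95 94 at offsets 6–8.
U+D545 → 3-byte form ED 95 85 at offsets 9–11.
U+10430 → 4-byte form F0 90 90 B0 at offsets 12–15.
Offset 13 falls in char 5's range; it's byte 2 of F0 90 90 B0 = 0x90.

0x90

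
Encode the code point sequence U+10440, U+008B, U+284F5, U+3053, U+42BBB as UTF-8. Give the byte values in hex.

U+10440: 4-byte form → F0 90 91 80.
U+008B: 2-byte form → C2 8B.
U+284F5: 4-byte form → F0 A8 93 B5.
U+3053: 3-byte form → E3 81 93.
U+42BBB: 4-byte form → F1 82 AE BB.
Concatenated (17 bytes): F0 90 91 80 C2 8B F0 A8 93 B5 E3 81 93 F1 82 AE BB.

F0 90 91 80 C2 8B F0 A8 93 B5 E3 81 93 F1 82 AE BB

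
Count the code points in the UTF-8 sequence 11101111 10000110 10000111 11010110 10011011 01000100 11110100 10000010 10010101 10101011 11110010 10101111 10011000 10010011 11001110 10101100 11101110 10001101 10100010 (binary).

Byte at offset 0: 0xEF = 11101111 → 3-byte char (#1). Advance 3.
Byte at offset 3: 0xD6 = 11010110 → 2-byte char (#2). Advance 2.
Byte at offset 5: 0x44 = 01000100 → 1-byte char (#3). Advance 1.
Byte at offset 6: 0xF4 = 11110100 → 4-byte char (#4). Advance 4.
Byte at offset 10: 0xF2 = 11110010 → 4-byte char (#5). Advance 4.
Byte at offset 14: 0xCE = 11001110 → 2-byte char (#6). Advance 2.
Byte at offset 16: 0xEE = 11101110 → 3-byte char (#7). Advance 3.
Reached end at offset 19 after 7 code points.

7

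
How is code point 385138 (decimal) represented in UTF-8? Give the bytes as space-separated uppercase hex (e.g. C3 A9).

U+5E072 = 0x5E072 = 385138 decimal. In range U+10000–U+10FFFF → 4-byte form: 11110xxx 10xxxxxx 10xxxxxx 10xxxxxx.
Binary (21 bits): 001011110000001110010.
Split 3+6+6+6: 001 | 011110 | 000001 | 110010.
Byte 1: 11110001 = 0xF1.
Byte 2: 10011110 = 0x9E.
Byte 3: 10000001 = 0x81.
Byte 4: 10110010 = 0xB2.

F1 9E 81 B2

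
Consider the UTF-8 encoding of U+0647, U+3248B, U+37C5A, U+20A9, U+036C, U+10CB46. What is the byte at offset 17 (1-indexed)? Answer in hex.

1-indexed offset 17 is 0-indexed offset 16.
U+0647 → 2-byte form D9 87 at offsets 0–1.
U+3248B → 4-byte form F0 B2 92 8B at offsets 2–5.
U+37C5A → 4-byte form F0 B7 B1 9A at offsets 6–9.
U+20A9 → 3-byte form E2 82 A9 at offsets 10–12.
U+036C → 2-byte form CD AC at offsets 13–14.
U+10CB46 → 4-byte form F4 8C AD 86 at offsets 15–18.
Offset 16 falls in char 6's range; it's byte 2 of F4 8C AD 86 = 0x8C.

0x8C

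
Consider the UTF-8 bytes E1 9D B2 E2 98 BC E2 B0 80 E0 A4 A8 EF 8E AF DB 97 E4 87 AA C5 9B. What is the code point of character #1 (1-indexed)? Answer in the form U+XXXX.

Offset 0: leading byte 0xE1 = 11100001 → 3-byte char #1 = E1 9D B2.
Leading byte 0xE1 = 11100001 matches 1110xxxx → 3-byte sequence.
Byte 1: 0xE1 = 11100001, payload 0001 (4 bits).
Byte 2: 0x9D = 10011101 (10xxxxxx ✓), payload 011101.
Byte 3: 0xB2 = 10110010 (10xxxxxx ✓), payload 110010.
Concatenate: 0001011101110010 = 0x1772 (16 bits → U+1772).

U+1772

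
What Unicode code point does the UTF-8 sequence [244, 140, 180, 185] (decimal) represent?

U+10CD39

Leading byte 0xF4 = 11110100 matches 11110xxx → 4-byte sequence.
Byte 1: 0xF4 = 11110100, payload 100 (3 bits).
Byte 2: 0x8C = 10001100 (10xxxxxx ✓), payload 001100.
Byte 3: 0xB4 = 10110100 (10xxxxxx ✓), payload 110100.
Byte 4: 0xB9 = 10111001 (10xxxxxx ✓), payload 111001.
Concatenate: 100001100110100111001 = 0x10CD39 (21 bits → U+10CD39).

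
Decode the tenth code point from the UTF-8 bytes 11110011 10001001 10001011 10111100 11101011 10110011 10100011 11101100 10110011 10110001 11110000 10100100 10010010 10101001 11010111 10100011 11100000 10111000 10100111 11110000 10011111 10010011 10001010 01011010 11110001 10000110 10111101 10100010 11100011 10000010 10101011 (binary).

Offset 0: leading byte 0xF3 = 11110011 → 4-byte char #1 = F3 89 8B BC.
Offset 4: leading byte 0xEB = 11101011 → 3-byte char #2 = EB B3 A3.
Offset 7: leading byte 0xEC = 11101100 → 3-byte char #3 = EC B3 B1.
Offset 10: leading byte 0xF0 = 11110000 → 4-byte char #4 = F0 A4 92 A9.
Offset 14: leading byte 0xD7 = 11010111 → 2-byte char #5 = D7 A3.
Offset 16: leading byte 0xE0 = 11100000 → 3-byte char #6 = E0 B8 A7.
Offset 19: leading byte 0xF0 = 11110000 → 4-byte char #7 = F0 9F 93 8A.
Offset 23: leading byte 0x5A = 01011010 → 1-byte char #8 = 5A.
Offset 24: leading byte 0xF1 = 11110001 → 4-byte char #9 = F1 86 BD A2.
Offset 28: leading byte 0xE3 = 11100011 → 3-byte char #10 = E3 82 AB.
Leading byte 0xE3 = 11100011 matches 1110xxxx → 3-byte sequence.
Byte 1: 0xE3 = 11100011, payload 0011 (4 bits).
Byte 2: 0x82 = 10000010 (10xxxxxx ✓), payload 000010.
Byte 3: 0xAB = 10101011 (10xxxxxx ✓), payload 101011.
Concatenate: 0011000010101011 = 0x30AB (16 bits → U+30AB).

U+30AB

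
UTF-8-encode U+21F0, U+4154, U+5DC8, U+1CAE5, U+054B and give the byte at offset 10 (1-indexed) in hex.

0xF0

1-indexed offset 10 is 0-indexed offset 9.
U+21F0 → 3-byte form E2 87 B0 at offsets 0–2.
U+4154 → 3-byte form E4 85 94 at offsets 3–5.
U+5DC8 → 3-byte form E5 B7 88 at offsets 6–8.
U+1CAE5 → 4-byte form F0 9C AB A5 at offsets 9–12.
Offset 9 falls in char 4's range; it's byte 1 of F0 9C AB A5 = 0xF0.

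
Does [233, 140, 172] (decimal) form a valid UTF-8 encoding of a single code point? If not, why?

Leading byte 0xE9 = 11101001 → 3-byte form.
Continuation bytes 0x8C=10001100, 0xAC=10101100 all match 10xxxxxx.
Decoded value 0x932C is ≥ 0x800 (shortest form) and not a surrogate.

valid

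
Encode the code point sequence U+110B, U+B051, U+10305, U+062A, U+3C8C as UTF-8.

E1 84 8B EB 81 91 F0 90 8C 85 D8 AA E3 B2 8C

U+110B: 3-byte form → E1 84 8B.
U+B051: 3-byte form → EB 81 91.
U+10305: 4-byte form → F0 90 8C 85.
U+062A: 2-byte form → D8 AA.
U+3C8C: 3-byte form → E3 B2 8C.
Concatenated (15 bytes): E1 84 8B EB 81 91 F0 90 8C 85 D8 AA E3 B2 8C.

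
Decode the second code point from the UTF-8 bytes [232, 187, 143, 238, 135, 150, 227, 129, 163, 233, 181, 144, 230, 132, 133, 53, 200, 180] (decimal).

Offset 0: leading byte 0xE8 = 11101000 → 3-byte char #1 = E8 BB 8F.
Offset 3: leading byte 0xEE = 11101110 → 3-byte char #2 = EE 87 96.
Leading byte 0xEE = 11101110 matches 1110xxxx → 3-byte sequence.
Byte 1: 0xEE = 11101110, payload 1110 (4 bits).
Byte 2: 0x87 = 10000111 (10xxxxxx ✓), payload 000111.
Byte 3: 0x96 = 10010110 (10xxxxxx ✓), payload 010110.
Concatenate: 1110000111010110 = 0xE1D6 (16 bits → U+E1D6).

U+E1D6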